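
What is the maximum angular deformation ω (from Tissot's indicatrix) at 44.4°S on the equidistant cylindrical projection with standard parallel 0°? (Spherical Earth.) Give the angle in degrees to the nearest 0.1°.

19.2°

For the equirectangular projection with φ₀ = 0 (plate carrée), h = 1 along meridians and k = sec φ along parallels.
At 44.4°: h = 1.000, k = 1.400; principal scales a = 1.400, b = 1.000.
sin(ω/2) = (a − b)/(a + b) = 0.3996/2.400 = 0.1665, so ω = 2 arcsin(0.1665) ≈ 19.2°.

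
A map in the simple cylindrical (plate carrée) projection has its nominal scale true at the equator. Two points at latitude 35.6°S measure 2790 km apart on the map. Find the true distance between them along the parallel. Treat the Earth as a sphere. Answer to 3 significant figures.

2270 km

In the plate carrée (x = Rλ, y = Rφ), meridians are true-scale (h = 1) and parallels are stretched by k = sec φ.
Along the parallel at 35.6°, map distances are exaggerated by k = sec 35.6° = 1.230.
True distance = 2790 / 1.230 = 2790 × cos 35.6° ≈ 2270 km.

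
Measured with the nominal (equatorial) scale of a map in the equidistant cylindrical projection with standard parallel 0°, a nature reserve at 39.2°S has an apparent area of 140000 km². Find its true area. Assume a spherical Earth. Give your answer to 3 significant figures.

108000 km²

Plate carrée maps x = Rλ, y = Rφ. The meridian scale is h = 1 and the parallel scale is k = 1/cos φ = sec φ.
Areal scale = h·k = 1 × sec φ; at 39.2°, h = 1.000, k = 1.290, so h·k = 1.290.
True area = apparent / (areal scale) = 140000 / 1.290 ≈ 108000 km².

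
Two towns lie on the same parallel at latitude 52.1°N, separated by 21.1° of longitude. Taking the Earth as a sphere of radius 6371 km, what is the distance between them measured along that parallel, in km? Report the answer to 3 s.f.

1440 km

Arc length along a parallel = R cos φ · Δλ (with Δλ in radians).
= 6371 × cos 52.1° × (21.1° × π/180) = 6371 × 0.6143 × 0.3683 ≈ 1440 km.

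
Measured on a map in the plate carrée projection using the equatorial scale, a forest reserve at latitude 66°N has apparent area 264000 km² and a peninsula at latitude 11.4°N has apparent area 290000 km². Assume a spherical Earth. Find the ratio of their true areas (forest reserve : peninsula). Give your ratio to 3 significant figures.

Plate carrée has h = 1 and k = sec φ, giving areal scale sec φ; true area = (apparent area) · cos φ.
True area of forest reserve: 264000 × cos(66°) = 264000 × 0.4067 = 107400 km².
True area of peninsula: 290000 × cos(11.4°) = 290000 × 0.9803 = 284300 km².
Ratio = 107400 / 284300 ≈ 0.378.

0.378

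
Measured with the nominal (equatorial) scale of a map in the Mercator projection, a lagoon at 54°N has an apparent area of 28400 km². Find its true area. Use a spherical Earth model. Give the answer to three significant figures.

Mercator is conformal, so the point scale is isotropic: h = k = sec φ = 1/cos φ.
Areal scale = k² = sec²φ = 1/cos²(54°) = 1/0.5878² = 2.894.
True area = apparent / (areal scale) = 28400 / 2.894 ≈ 9810 km².

9810 km²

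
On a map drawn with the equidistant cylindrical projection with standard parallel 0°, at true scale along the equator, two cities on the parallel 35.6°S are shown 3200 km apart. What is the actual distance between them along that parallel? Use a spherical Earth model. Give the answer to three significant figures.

In the plate carrée (x = Rλ, y = Rφ), meridians are true-scale (h = 1) and parallels are stretched by k = sec φ.
Along the parallel at 35.6°, map distances are exaggerated by k = sec 35.6° = 1.230.
True distance = 3200 / 1.230 = 3200 × cos 35.6° ≈ 2600 km.

2600 km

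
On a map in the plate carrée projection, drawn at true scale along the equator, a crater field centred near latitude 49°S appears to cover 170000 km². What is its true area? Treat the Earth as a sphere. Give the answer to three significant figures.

For the equirectangular projection with φ₀ = 0 (plate carrée), h = 1 along meridians and k = sec φ along parallels.
Areal scale = h·k = 1 × sec φ; at 49°, h = 1.000, k = 1.524, so h·k = 1.524.
True area = apparent / (areal scale) = 170000 / 1.524 ≈ 112000 km².

112000 km²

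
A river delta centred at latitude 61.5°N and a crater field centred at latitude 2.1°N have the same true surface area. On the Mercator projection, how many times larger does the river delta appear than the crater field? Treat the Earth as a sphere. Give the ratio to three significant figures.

Mercator is conformal with k = sec φ, so areal scale = k² = sec²φ.
At 61.5°: sec²(61.5°) = 1/0.4772² = 4.392.
At 2.1°: sec²(2.1°) = 1/0.9993² = 1.001.
Ratio = 4.392/1.001 = cos²(2.1°)/cos²(61.5°) ≈ 4.39.

4.39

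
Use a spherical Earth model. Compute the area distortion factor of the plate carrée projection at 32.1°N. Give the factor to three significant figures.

1.18

Plate carrée maps x = Rλ, y = Rφ. The meridian scale is h = 1 and the parallel scale is k = 1/cos φ = sec φ.
Areal scale = h·k = 1 × sec φ; at 32.1°, h = 1.000, k = 1.180, so h·k = 1.180.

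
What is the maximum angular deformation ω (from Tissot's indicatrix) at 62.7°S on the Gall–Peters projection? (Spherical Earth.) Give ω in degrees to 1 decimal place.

The Gall–Peters projection is cylindrical equal-area with φ₀ = 45°. For cylindrical equal-area with standard parallel φ₀, h = cos φ / cos φ₀ and k = cos φ₀ / cos φ, so h·k = 1.
At 62.7°: h = 0.6486, k = 1.542; principal scales a = 1.542, b = 0.6486.
sin(ω/2) = (a − b)/(a + b) = 0.8931/2.190 = 0.4077, so ω = 2 arcsin(0.4077) ≈ 48.1°.

48.1°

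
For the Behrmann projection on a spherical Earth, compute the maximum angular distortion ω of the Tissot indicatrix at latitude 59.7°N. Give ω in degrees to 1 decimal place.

59.1°

The Behrmann projection is cylindrical equal-area with φ₀ = 30°. Cylindrical equal-area (φ₀ = 30°): h = cos φ / cos 30° along meridians, k = cos 30° / cos φ along parallels; h·k = 1.
At 59.7°: h = 0.5826, k = 1.717; principal scales a = 1.717, b = 0.5826.
sin(ω/2) = (a − b)/(a + b) = 1.134/2.299 = 0.4932, so ω = 2 arcsin(0.4932) ≈ 59.1°.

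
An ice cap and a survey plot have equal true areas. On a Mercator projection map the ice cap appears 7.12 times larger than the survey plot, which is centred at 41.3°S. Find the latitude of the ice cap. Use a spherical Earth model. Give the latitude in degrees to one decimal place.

For equal true areas on Mercator, apparent areas scale as sec²φ, so the ratio is cos²φ₂ / cos²φ₁.
cos²φ₂ / cos²φ₁ = 7.12  ⇒  cos φ₁ = cos 41.3° / √7.12 = 0.7513/2.668 = 0.2815.
φ₁ = arccos(0.2815) ≈ 73.6°.

73.6°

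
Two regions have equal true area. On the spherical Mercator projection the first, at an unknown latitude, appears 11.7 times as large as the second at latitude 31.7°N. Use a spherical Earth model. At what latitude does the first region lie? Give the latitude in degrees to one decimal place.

75.6°

On Mercator, (apparent₁)/(apparent₂) = sec²φ₁ / sec²φ₂ when true areas are equal.
cos²φ₂ / cos²φ₁ = 11.7  ⇒  cos φ₁ = cos 31.7° / √11.7 = 0.8508/3.421 = 0.2487.
φ₁ = arccos(0.2487) ≈ 75.6°.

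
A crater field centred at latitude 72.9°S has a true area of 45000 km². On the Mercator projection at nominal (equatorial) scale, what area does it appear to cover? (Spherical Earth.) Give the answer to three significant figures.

Mercator is conformal, so the point scale is isotropic: h = k = sec φ = 1/cos φ.
Areal scale = k² = sec²φ = 1/cos²(72.9°) = 1/0.2940² = 11.57.
Apparent area = 45000 × 11.57 ≈ 520000 km².

520000 km²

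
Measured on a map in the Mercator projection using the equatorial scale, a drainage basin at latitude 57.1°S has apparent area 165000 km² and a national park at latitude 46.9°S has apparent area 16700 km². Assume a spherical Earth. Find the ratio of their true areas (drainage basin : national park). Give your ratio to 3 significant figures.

6.24

Mercator's areal exaggeration is sec²φ; hence true area = (apparent area) · cos²φ.
True area of drainage basin: 165000 × cos²(57.1°) = 165000 × 0.2950 = 48680 km².
True area of national park: 16700 × cos²(46.9°) = 16700 × 0.4669 = 7797 km².
Ratio = 48680 / 7797 ≈ 6.24.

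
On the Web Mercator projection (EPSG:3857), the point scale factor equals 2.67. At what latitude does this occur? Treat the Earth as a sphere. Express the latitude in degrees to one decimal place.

68.0°

Mercator scale is k = sec φ = 1/cos φ.
1/cos φ = 2.67  ⇒  cos φ = 0.3745  ⇒  φ = arccos(0.3745) ≈ 68.0°.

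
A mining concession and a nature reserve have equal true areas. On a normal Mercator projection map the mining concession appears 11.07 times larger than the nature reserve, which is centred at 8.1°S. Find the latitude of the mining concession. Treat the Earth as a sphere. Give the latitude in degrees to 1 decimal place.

Mercator areal scale is sec²φ, so apparent-area ratio = sec²φ₁ / sec²φ₂ = cos²φ₂ / cos²φ₁.
cos²φ₂ / cos²φ₁ = 11.07  ⇒  cos φ₁ = cos 8.1° / √11.07 = 0.9900/3.327 = 0.2976.
φ₁ = arccos(0.2976) ≈ 72.7°.

72.7°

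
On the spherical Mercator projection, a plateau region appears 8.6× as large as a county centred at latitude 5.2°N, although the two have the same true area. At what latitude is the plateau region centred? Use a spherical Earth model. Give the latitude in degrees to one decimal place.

70.1°

For equal true areas on Mercator, apparent areas scale as sec²φ, so the ratio is cos²φ₂ / cos²φ₁.
cos²φ₂ / cos²φ₁ = 8.6  ⇒  cos φ₁ = cos 5.2° / √8.6 = 0.9959/2.933 = 0.3396.
φ₁ = arccos(0.3396) ≈ 70.1°.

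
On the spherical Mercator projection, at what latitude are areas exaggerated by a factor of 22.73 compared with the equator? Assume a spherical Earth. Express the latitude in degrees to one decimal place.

Mercator areal scale is sec²φ.
sec²φ = 22.73  ⇒  cos²φ = 0.04399  ⇒  cos φ = 0.2097.
φ = arccos(0.2097) ≈ 77.9°.

77.9°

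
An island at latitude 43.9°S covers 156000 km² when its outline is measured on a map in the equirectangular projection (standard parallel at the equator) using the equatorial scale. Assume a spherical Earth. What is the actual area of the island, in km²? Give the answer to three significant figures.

Plate carrée maps x = Rλ, y = Rφ. The meridian scale is h = 1 and the parallel scale is k = 1/cos φ = sec φ.
Areal scale = h·k = 1 × sec φ; at 43.9°, h = 1.000, k = 1.388, so h·k = 1.388.
True area = apparent / (areal scale) = 156000 / 1.388 ≈ 112000 km².

112000 km²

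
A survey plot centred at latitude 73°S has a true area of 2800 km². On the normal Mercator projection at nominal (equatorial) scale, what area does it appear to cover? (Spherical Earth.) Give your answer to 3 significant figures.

Mercator is conformal, so the point scale is isotropic: h = k = sec φ = 1/cos φ.
Areal scale = k² = sec²φ = 1/cos²(73°) = 1/0.2924² = 11.70.
Apparent area = 2800 × 11.70 ≈ 32800 km².

32800 km²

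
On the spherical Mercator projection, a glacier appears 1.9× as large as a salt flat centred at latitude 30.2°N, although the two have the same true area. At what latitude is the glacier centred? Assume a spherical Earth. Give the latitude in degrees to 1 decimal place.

On Mercator, (apparent₁)/(apparent₂) = sec²φ₁ / sec²φ₂ when true areas are equal.
cos²φ₂ / cos²φ₁ = 1.9  ⇒  cos φ₁ = cos 30.2° / √1.9 = 0.8643/1.378 = 0.6270.
φ₁ = arccos(0.6270) ≈ 51.2°.

51.2°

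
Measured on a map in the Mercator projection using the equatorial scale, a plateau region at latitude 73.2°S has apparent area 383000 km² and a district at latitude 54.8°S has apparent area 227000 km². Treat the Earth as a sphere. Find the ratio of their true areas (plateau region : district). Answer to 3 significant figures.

0.424

On Mercator the areal scale is sec²φ, so true area = apparent × cos²φ.
True area of plateau region: 383000 × cos²(73.2°) = 383000 × 0.08354 = 32000 km².
True area of district: 227000 × cos²(54.8°) = 227000 × 0.3323 = 75430 km².
Ratio = 32000 / 75430 ≈ 0.424.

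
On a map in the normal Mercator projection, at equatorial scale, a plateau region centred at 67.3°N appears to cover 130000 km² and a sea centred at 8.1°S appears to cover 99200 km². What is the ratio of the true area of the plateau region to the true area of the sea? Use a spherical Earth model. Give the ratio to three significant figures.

On Mercator the areal scale is sec²φ, so true area = apparent × cos²φ.
True area of plateau region: 130000 × cos²(67.3°) = 130000 × 0.1489 = 19360 km².
True area of sea: 99200 × cos²(8.1°) = 99200 × 0.9801 = 97230 km².
Ratio = 19360 / 97230 ≈ 0.199.

0.199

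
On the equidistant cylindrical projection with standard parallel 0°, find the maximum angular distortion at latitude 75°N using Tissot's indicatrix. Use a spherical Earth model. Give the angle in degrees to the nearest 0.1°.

72.1°

For the equirectangular projection with φ₀ = 0 (plate carrée), h = 1 along meridians and k = sec φ along parallels.
At 75°: h = 1.000, k = 3.864; principal scales a = 3.864, b = 1.000.
sin(ω/2) = (a − b)/(a + b) = 2.864/4.864 = 0.5888, so ω = 2 arcsin(0.5888) ≈ 72.1°.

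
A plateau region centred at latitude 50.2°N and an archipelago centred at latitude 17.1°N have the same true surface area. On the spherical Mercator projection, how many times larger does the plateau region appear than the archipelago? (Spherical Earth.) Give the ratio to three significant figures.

2.23

Mercator areal scale is sec²φ.
At 50.2°: sec²(50.2°) = 1/0.6401² = 2.441.
At 17.1°: sec²(17.1°) = 1/0.9558² = 1.095.
Ratio = 2.441/1.095 = cos²(17.1°)/cos²(50.2°) ≈ 2.23.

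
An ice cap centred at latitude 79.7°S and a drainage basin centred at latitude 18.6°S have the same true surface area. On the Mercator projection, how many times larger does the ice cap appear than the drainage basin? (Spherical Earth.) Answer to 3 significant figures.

28.1

On Mercator, area is exaggerated by sec²φ = 1/cos²φ.
At 79.7°: sec²(79.7°) = 1/0.1788² = 31.28.
At 18.6°: sec²(18.6°) = 1/0.9478² = 1.113.
Ratio = 31.28/1.113 = cos²(18.6°)/cos²(79.7°) ≈ 28.1.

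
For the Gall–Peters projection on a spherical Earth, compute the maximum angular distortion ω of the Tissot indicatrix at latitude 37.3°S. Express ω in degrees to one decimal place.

13.5°

Gall–Peters is a cylindrical equal-area projection with standard parallels at ±45°. Cylindrical equal-area (φ₀ = 45°): h = cos φ / cos 45° along meridians, k = cos 45° / cos φ along parallels; h·k = 1.
At 37.3°: h = 1.125, k = 0.8889; principal scales a = 1.125, b = 0.8889.
sin(ω/2) = (a − b)/(a + b) = 0.2361/2.014 = 0.1172, so ω = 2 arcsin(0.1172) ≈ 13.5°.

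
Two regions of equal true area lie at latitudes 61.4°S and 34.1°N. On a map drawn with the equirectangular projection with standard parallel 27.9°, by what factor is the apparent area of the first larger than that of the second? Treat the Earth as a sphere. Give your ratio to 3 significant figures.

1.73

With standard parallel φ₀ = 27.9°, the equirectangular projection gives x = Rλ cos φ₀, y = Rφ, so h = 1 and k = cos 27.9° / cos φ.
Areal scale at 61.4°: h·k = 1.000 × 1.846 = 1.846.
Areal scale at 34.1°: h·k = 1.000 × 1.067 = 1.067.
Ratio = 1.846/1.067 ≈ 1.73.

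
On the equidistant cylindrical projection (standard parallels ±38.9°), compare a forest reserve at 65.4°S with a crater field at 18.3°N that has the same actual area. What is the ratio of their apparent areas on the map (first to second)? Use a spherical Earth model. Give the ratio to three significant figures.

The equidistant cylindrical projection with φ₀ = 38.9° has h = 1 (meridians true) and k = cos φ₀ / cos φ along parallels.
Areal scale at 65.4°: h·k = 1.000 × 1.870 = 1.870.
Areal scale at 18.3°: h·k = 1.000 × 0.8197 = 0.8197.
Ratio = 1.870/0.8197 ≈ 2.28.

2.28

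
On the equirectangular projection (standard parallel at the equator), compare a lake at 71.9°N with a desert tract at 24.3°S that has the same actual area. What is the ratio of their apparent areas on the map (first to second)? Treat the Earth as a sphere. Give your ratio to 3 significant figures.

2.93

For the equirectangular projection with φ₀ = 0 (plate carrée), h = 1 along meridians and k = sec φ along parallels.
Areal scale at 71.9°: h·k = 1.000 × 3.219 = 3.219.
Areal scale at 24.3°: h·k = 1.000 × 1.097 = 1.097.
Ratio = 3.219/1.097 ≈ 2.93.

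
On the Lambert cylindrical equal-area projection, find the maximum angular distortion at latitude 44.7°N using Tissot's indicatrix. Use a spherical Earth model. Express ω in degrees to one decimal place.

38.4°

The Lambert cylindrical equal-area projection is the cylindrical equal-area projection with its standard parallel at the equator (φ₀ = 0). Cylindrical equal-area (φ₀ = 0°): h = cos φ / cos 0° along meridians, k = cos 0° / cos φ along parallels; h·k = 1.
At 44.7°: h = 0.7108, k = 1.407; principal scales a = 1.407, b = 0.7108.
sin(ω/2) = (a − b)/(a + b) = 0.6961/2.118 = 0.3287, so ω = 2 arcsin(0.3287) ≈ 38.4°.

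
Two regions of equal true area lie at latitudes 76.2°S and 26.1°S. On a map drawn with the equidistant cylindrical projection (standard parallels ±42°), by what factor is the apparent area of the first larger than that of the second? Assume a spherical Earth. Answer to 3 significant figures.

The equidistant cylindrical projection with φ₀ = 42° has h = 1 (meridians true) and k = cos φ₀ / cos φ along parallels.
Areal scale at 76.2°: h·k = 1.000 × 3.115 = 3.115.
Areal scale at 26.1°: h·k = 1.000 × 0.8275 = 0.8275.
Ratio = 3.115/0.8275 ≈ 3.76.

3.76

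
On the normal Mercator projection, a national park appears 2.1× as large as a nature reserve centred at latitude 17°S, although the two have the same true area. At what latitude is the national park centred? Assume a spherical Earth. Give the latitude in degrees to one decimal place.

48.7°

Mercator areal scale is sec²φ, so apparent-area ratio = sec²φ₁ / sec²φ₂ = cos²φ₂ / cos²φ₁.
cos²φ₂ / cos²φ₁ = 2.1  ⇒  cos φ₁ = cos 17° / √2.1 = 0.9563/1.449 = 0.6599.
φ₁ = arccos(0.6599) ≈ 48.7°.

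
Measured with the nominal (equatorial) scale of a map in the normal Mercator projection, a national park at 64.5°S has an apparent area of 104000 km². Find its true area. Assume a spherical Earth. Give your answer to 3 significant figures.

Mercator is conformal, so the point scale is isotropic: h = k = sec φ = 1/cos φ.
Areal scale = k² = sec²φ = 1/cos²(64.5°) = 1/0.4305² = 5.395.
True area = apparent / (areal scale) = 104000 / 5.395 ≈ 19300 km².

19300 km²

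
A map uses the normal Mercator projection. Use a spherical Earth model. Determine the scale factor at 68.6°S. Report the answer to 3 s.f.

2.74

The Mercator projection is conformal; its linear scale factor is the same in every direction and equals sec φ = 1/cos φ.
k = 1/cos 68.6° = 1/0.3649 = 2.741.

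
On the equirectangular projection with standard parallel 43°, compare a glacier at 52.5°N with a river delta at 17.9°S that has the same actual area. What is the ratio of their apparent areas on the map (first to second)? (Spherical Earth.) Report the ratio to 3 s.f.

1.56

The equidistant cylindrical projection with φ₀ = 43° has h = 1 (meridians true) and k = cos φ₀ / cos φ along parallels.
Areal scale at 52.5°: h·k = 1.000 × 1.201 = 1.201.
Areal scale at 17.9°: h·k = 1.000 × 0.7686 = 0.7686.
Ratio = 1.201/0.7686 ≈ 1.56.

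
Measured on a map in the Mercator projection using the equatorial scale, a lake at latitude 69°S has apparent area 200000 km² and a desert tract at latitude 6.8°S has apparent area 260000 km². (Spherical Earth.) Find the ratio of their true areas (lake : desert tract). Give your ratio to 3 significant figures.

0.100

Since Mercator area scale is 1/cos²φ, the true area equals the apparent area multiplied by cos²φ.
True area of lake: 200000 × cos²(69°) = 200000 × 0.1284 = 25690 km².
True area of desert tract: 260000 × cos²(6.8°) = 260000 × 0.9860 = 256400 km².
Ratio = 25690 / 256400 ≈ 0.100.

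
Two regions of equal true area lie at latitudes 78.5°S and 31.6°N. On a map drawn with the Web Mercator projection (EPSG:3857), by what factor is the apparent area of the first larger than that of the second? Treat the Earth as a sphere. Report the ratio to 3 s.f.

Mercator is conformal with k = sec φ, so areal scale = k² = sec²φ.
At 78.5°: sec²(78.5°) = 1/0.1994² = 25.16.
At 31.6°: sec²(31.6°) = 1/0.8517² = 1.378.
Ratio = 25.16/1.378 = cos²(31.6°)/cos²(78.5°) ≈ 18.3.

18.3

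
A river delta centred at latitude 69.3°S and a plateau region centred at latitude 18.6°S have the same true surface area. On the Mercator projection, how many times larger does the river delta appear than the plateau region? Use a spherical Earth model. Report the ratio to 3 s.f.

On Mercator, area is exaggerated by sec²φ = 1/cos²φ.
At 69.3°: sec²(69.3°) = 1/0.3535² = 8.004.
At 18.6°: sec²(18.6°) = 1/0.9478² = 1.113.
Ratio = 8.004/1.113 = cos²(18.6°)/cos²(69.3°) ≈ 7.19.

7.19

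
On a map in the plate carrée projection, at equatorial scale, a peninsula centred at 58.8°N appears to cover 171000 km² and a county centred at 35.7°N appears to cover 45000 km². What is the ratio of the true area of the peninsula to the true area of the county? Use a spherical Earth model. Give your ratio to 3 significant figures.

2.42

On the plate carrée, areal scale = h·k = 1 × sec φ, so true area = apparent × cos φ.
True area of peninsula: 171000 × cos(58.8°) = 171000 × 0.5180 = 88580 km².
True area of county: 45000 × cos(35.7°) = 45000 × 0.8121 = 36540 km².
Ratio = 88580 / 36540 ≈ 2.42.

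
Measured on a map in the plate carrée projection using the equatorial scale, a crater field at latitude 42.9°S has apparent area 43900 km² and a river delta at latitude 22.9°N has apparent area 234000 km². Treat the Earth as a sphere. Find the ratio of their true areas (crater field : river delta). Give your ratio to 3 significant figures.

0.149

On the plate carrée, areal scale = h·k = 1 × sec φ, so true area = apparent × cos φ.
True area of crater field: 43900 × cos(42.9°) = 43900 × 0.7325 = 32160 km².
True area of river delta: 234000 × cos(22.9°) = 234000 × 0.9212 = 215600 km².
Ratio = 32160 / 215600 ≈ 0.149.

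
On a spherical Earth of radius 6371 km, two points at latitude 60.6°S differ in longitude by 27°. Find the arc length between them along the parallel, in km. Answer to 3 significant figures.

1470 km

Arc length along a parallel = R cos φ · Δλ (with Δλ in radians).
= 6371 × cos 60.6° × (27° × π/180) = 6371 × 0.4909 × 0.4712 ≈ 1470 km.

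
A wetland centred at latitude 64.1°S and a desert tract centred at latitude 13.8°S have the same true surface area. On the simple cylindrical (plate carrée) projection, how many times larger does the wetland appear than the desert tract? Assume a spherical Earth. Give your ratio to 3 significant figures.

In the plate carrée (x = Rλ, y = Rφ), meridians are true-scale (h = 1) and parallels are stretched by k = sec φ.
Areal scale at 64.1°: h·k = 1.000 × 2.289 = 2.289.
Areal scale at 13.8°: h·k = 1.000 × 1.030 = 1.030.
Ratio = 2.289/1.030 ≈ 2.22.

2.22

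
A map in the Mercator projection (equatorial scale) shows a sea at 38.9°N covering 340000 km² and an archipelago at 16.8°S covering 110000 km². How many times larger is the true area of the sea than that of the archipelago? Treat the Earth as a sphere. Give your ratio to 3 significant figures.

On Mercator the areal scale is sec²φ, so true area = apparent × cos²φ.
True area of sea: 340000 × cos²(38.9°) = 340000 × 0.6057 = 205900 km².
True area of archipelago: 110000 × cos²(16.8°) = 110000 × 0.9165 = 100800 km².
Ratio = 205900 / 100800 ≈ 2.04.

2.04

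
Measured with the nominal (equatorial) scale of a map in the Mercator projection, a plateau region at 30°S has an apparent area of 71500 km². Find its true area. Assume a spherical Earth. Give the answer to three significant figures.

53600 km²

The Mercator projection is conformal; its linear scale factor is the same in every direction and equals sec φ = 1/cos φ.
Areal scale = k² = sec²φ = 1/cos²(30°) = 1/0.8660² = 1.333.
True area = apparent / (areal scale) = 71500 / 1.333 ≈ 53600 km².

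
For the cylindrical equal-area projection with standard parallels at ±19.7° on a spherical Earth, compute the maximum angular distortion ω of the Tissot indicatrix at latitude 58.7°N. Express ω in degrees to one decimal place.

64.4°

Cylindrical equal-area (φ₀ = 19.7°): h = cos φ / cos 19.7° along meridians, k = cos 19.7° / cos φ along parallels; h·k = 1.
At 58.7°: h = 0.5518, k = 1.812; principal scales a = 1.812, b = 0.5518.
sin(ω/2) = (a − b)/(a + b) = 1.260/2.364 = 0.5332, so ω = 2 arcsin(0.5332) ≈ 64.4°.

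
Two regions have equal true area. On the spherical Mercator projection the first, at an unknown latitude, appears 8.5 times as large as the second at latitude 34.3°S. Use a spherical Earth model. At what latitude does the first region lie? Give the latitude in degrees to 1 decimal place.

For equal true areas on Mercator, apparent areas scale as sec²φ, so the ratio is cos²φ₂ / cos²φ₁.
cos²φ₂ / cos²φ₁ = 8.5  ⇒  cos φ₁ = cos 34.3° / √8.5 = 0.8261/2.915 = 0.2833.
φ₁ = arccos(0.2833) ≈ 73.5°.

73.5°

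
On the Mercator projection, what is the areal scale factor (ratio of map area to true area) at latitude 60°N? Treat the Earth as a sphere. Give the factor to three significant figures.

4.00

The Mercator projection is conformal; its linear scale factor is the same in every direction and equals sec φ = 1/cos φ.
Areal scale = k² = sec²φ = 1/cos²(60°) = 1/0.5000² = 4.000.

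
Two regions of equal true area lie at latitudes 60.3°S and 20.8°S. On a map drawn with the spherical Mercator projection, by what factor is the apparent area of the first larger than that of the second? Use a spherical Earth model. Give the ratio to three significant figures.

Mercator is conformal with k = sec φ, so areal scale = k² = sec²φ.
At 60.3°: sec²(60.3°) = 1/0.4955² = 4.074.
At 20.8°: sec²(20.8°) = 1/0.9348² = 1.144.
Ratio = 4.074/1.144 = cos²(20.8°)/cos²(60.3°) ≈ 3.56.

3.56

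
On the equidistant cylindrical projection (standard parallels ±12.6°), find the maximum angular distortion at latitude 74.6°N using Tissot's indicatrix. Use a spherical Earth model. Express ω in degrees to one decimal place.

With standard parallel φ₀ = 12.6°, the equirectangular projection gives x = Rλ cos φ₀, y = Rφ, so h = 1 and k = cos 12.6° / cos φ.
At 74.6°: h = 1.000, k = 3.675; principal scales a = 3.675, b = 1.000.
sin(ω/2) = (a − b)/(a + b) = 2.675/4.675 = 0.5722, so ω = 2 arcsin(0.5722) ≈ 69.8°.

69.8°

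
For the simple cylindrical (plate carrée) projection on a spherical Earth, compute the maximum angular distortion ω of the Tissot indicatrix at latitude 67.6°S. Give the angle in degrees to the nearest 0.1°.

In the plate carrée (x = Rλ, y = Rφ), meridians are true-scale (h = 1) and parallels are stretched by k = sec φ.
At 67.6°: h = 1.000, k = 2.624; principal scales a = 2.624, b = 1.000.
sin(ω/2) = (a − b)/(a + b) = 1.624/3.624 = 0.4482, so ω = 2 arcsin(0.4482) ≈ 53.3°.

53.3°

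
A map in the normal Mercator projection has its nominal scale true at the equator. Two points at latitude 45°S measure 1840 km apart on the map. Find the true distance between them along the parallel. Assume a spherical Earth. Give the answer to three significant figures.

The Mercator projection is conformal; its linear scale factor is the same in every direction and equals sec φ = 1/cos φ.
Along the parallel at 45°, map distances are exaggerated by k = sec 45° = 1.414.
True distance = 1840 / 1.414 = 1840 × cos 45° ≈ 1300 km.

1300 km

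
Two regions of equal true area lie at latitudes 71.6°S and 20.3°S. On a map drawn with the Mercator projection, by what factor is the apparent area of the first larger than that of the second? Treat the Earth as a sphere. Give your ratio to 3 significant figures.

Mercator areal scale is sec²φ.
At 71.6°: sec²(71.6°) = 1/0.3156² = 10.04.
At 20.3°: sec²(20.3°) = 1/0.9379² = 1.137.
Ratio = 10.04/1.137 = cos²(20.3°)/cos²(71.6°) ≈ 8.83.

8.83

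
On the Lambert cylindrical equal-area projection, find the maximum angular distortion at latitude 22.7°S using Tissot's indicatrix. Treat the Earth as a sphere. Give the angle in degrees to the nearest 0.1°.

9.2°

The Lambert cylindrical equal-area projection is the cylindrical equal-area projection with its standard parallel at the equator (φ₀ = 0). Cylindrical equal-area (φ₀ = 0°): h = cos φ / cos 0° along meridians, k = cos 0° / cos φ along parallels; h·k = 1.
At 22.7°: h = 0.9225, k = 1.084; principal scales a = 1.084, b = 0.9225.
sin(ω/2) = (a − b)/(a + b) = 0.1614/2.007 = 0.08045, so ω = 2 arcsin(0.08045) ≈ 9.2°.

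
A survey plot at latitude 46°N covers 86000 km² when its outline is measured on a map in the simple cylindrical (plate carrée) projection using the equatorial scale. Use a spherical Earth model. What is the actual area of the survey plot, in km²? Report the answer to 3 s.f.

For the equirectangular projection with φ₀ = 0 (plate carrée), h = 1 along meridians and k = sec φ along parallels.
Areal scale = h·k = 1 × sec φ; at 46°, h = 1.000, k = 1.440, so h·k = 1.440.
True area = apparent / (areal scale) = 86000 / 1.440 ≈ 59700 km².

59700 km²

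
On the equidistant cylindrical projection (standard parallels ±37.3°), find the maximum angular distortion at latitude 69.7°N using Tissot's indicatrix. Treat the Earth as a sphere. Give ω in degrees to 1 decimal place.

The equidistant cylindrical projection with φ₀ = 37.3° has h = 1 (meridians true) and k = cos φ₀ / cos φ along parallels.
At 69.7°: h = 1.000, k = 2.293; principal scales a = 2.293, b = 1.000.
sin(ω/2) = (a − b)/(a + b) = 1.293/3.293 = 0.3926, so ω = 2 arcsin(0.3926) ≈ 46.2°.

46.2°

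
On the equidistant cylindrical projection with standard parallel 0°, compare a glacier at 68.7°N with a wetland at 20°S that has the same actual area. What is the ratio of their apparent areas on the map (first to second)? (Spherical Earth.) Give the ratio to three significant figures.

2.59

Plate carrée maps x = Rλ, y = Rφ. The meridian scale is h = 1 and the parallel scale is k = 1/cos φ = sec φ.
Areal scale at 68.7°: h·k = 1.000 × 2.753 = 2.753.
Areal scale at 20°: h·k = 1.000 × 1.064 = 1.064.
Ratio = 2.753/1.064 ≈ 2.59.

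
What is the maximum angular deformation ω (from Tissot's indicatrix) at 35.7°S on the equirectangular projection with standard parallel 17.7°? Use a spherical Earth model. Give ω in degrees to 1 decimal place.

In the equirectangular projection with standard parallel φ₀ = 17.7° (x = Rλ cos φ₀, y = Rφ), meridians are true-scale (h = 1) and the parallel scale is k = cos φ₀ / cos φ.
At 35.7°: h = 1.000, k = 1.173; principal scales a = 1.173, b = 1.000.
sin(ω/2) = (a − b)/(a + b) = 0.1731/2.173 = 0.07966, so ω = 2 arcsin(0.07966) ≈ 9.1°.

9.1°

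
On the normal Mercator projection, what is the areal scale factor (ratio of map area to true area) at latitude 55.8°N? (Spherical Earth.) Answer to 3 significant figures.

The Mercator projection is conformal; its linear scale factor is the same in every direction and equals sec φ = 1/cos φ.
Areal scale = k² = sec²φ = 1/cos²(55.8°) = 1/0.5621² = 3.165.

3.17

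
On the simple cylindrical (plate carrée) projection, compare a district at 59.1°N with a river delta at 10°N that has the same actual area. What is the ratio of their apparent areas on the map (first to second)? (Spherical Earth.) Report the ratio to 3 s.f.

1.92

In the plate carrée (x = Rλ, y = Rφ), meridians are true-scale (h = 1) and parallels are stretched by k = sec φ.
Areal scale at 59.1°: h·k = 1.000 × 1.947 = 1.947.
Areal scale at 10°: h·k = 1.000 × 1.015 = 1.015.
Ratio = 1.947/1.015 ≈ 1.92.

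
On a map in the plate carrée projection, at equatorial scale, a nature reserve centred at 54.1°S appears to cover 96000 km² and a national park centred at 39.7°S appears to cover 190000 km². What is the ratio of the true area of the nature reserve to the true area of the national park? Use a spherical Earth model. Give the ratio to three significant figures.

0.385

Plate carrée has h = 1 and k = sec φ, giving areal scale sec φ; true area = (apparent area) · cos φ.
True area of nature reserve: 96000 × cos(54.1°) = 96000 × 0.5864 = 56290 km².
True area of national park: 190000 × cos(39.7°) = 190000 × 0.7694 = 146200 km².
Ratio = 56290 / 146200 ≈ 0.385.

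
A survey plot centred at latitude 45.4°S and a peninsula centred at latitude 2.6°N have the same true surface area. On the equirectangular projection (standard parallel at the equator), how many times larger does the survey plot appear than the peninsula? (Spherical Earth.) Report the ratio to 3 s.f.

For the equirectangular projection with φ₀ = 0 (plate carrée), h = 1 along meridians and k = sec φ along parallels.
Areal scale at 45.4°: h·k = 1.000 × 1.424 = 1.424.
Areal scale at 2.6°: h·k = 1.000 × 1.001 = 1.001.
Ratio = 1.424/1.001 ≈ 1.42.

1.42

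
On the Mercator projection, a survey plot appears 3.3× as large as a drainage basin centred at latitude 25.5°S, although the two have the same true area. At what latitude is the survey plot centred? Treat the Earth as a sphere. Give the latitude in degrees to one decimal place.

60.2°

Mercator areal scale is sec²φ, so apparent-area ratio = sec²φ₁ / sec²φ₂ = cos²φ₂ / cos²φ₁.
cos²φ₂ / cos²φ₁ = 3.3  ⇒  cos φ₁ = cos 25.5° / √3.3 = 0.9026/1.817 = 0.4969.
φ₁ = arccos(0.4969) ≈ 60.2°.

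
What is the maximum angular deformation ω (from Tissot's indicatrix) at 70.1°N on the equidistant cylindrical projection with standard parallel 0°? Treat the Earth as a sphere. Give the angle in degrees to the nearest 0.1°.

Plate carrée maps x = Rλ, y = Rφ. The meridian scale is h = 1 and the parallel scale is k = 1/cos φ = sec φ.
At 70.1°: h = 1.000, k = 2.938; principal scales a = 2.938, b = 1.000.
sin(ω/2) = (a − b)/(a + b) = 1.938/3.938 = 0.4921, so ω = 2 arcsin(0.4921) ≈ 59.0°.

59.0°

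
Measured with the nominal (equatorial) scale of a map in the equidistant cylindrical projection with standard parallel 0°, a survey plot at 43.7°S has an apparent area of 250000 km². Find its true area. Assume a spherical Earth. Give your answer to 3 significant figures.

In the plate carrée (x = Rλ, y = Rφ), meridians are true-scale (h = 1) and parallels are stretched by k = sec φ.
Areal scale = h·k = 1 × sec φ; at 43.7°, h = 1.000, k = 1.383, so h·k = 1.383.
True area = apparent / (areal scale) = 250000 / 1.383 ≈ 181000 km².

181000 km²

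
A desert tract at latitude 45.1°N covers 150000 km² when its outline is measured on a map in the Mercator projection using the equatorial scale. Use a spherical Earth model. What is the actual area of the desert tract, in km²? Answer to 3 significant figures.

The Mercator projection is conformal; its linear scale factor is the same in every direction and equals sec φ = 1/cos φ.
Areal scale = k² = sec²φ = 1/cos²(45.1°) = 1/0.7059² = 2.007.
True area = apparent / (areal scale) = 150000 / 2.007 ≈ 74700 km².

74700 km²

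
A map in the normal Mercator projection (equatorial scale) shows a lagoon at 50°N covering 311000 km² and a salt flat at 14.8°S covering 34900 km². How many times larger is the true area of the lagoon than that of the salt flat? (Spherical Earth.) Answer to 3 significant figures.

3.94

On Mercator the areal scale is sec²φ, so true area = apparent × cos²φ.
True area of lagoon: 311000 × cos²(50°) = 311000 × 0.4132 = 128500 km².
True area of salt flat: 34900 × cos²(14.8°) = 34900 × 0.9347 = 32620 km².
Ratio = 128500 / 32620 ≈ 3.94.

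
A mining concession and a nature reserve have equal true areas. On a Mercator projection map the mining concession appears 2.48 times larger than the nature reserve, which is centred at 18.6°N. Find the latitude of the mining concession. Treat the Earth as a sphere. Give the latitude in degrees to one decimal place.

For equal true areas on Mercator, apparent areas scale as sec²φ, so the ratio is cos²φ₂ / cos²φ₁.
cos²φ₂ / cos²φ₁ = 2.48  ⇒  cos φ₁ = cos 18.6° / √2.48 = 0.9478/1.575 = 0.6018.
φ₁ = arccos(0.6018) ≈ 53.0°.

53.0°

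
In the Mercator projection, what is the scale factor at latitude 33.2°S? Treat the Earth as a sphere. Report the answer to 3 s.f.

The Mercator projection is conformal; its linear scale factor is the same in every direction and equals sec φ = 1/cos φ.
k = 1/cos 33.2° = 1/0.8368 = 1.195.

1.20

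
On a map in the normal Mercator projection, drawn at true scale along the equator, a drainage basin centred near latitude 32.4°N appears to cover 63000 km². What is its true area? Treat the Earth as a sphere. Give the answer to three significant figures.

Mercator is conformal, so the point scale is isotropic: h = k = sec φ = 1/cos φ.
Areal scale = k² = sec²φ = 1/cos²(32.4°) = 1/0.8443² = 1.403.
True area = apparent / (areal scale) = 63000 / 1.403 ≈ 44900 km².

44900 km²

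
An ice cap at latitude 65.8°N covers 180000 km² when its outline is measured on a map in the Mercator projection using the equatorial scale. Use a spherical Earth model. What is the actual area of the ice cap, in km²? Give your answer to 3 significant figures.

For Mercator, h = k = sec φ (a conformal cylindrical projection has a single point scale, 1/cos φ).
Areal scale = k² = sec²φ = 1/cos²(65.8°) = 1/0.4099² = 5.951.
True area = apparent / (areal scale) = 180000 / 5.951 ≈ 30200 km².

30200 km²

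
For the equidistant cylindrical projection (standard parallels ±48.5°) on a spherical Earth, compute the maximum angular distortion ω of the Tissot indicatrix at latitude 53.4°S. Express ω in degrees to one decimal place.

With standard parallel φ₀ = 48.5°, the equirectangular projection gives x = Rλ cos φ₀, y = Rφ, so h = 1 and k = cos 48.5° / cos φ.
At 53.4°: h = 1.000, k = 1.111; principal scales a = 1.111, b = 1.000.
sin(ω/2) = (a − b)/(a + b) = 0.1114/2.111 = 0.05274, so ω = 2 arcsin(0.05274) ≈ 6.0°.

6.0°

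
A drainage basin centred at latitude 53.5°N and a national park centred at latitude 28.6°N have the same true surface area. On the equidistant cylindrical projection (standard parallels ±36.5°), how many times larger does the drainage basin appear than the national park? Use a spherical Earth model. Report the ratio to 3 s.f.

With standard parallel φ₀ = 36.5°, the equirectangular projection gives x = Rλ cos φ₀, y = Rφ, so h = 1 and k = cos 36.5° / cos φ.
Areal scale at 53.5°: h·k = 1.000 × 1.351 = 1.351.
Areal scale at 28.6°: h·k = 1.000 × 0.9156 = 0.9156.
Ratio = 1.351/0.9156 ≈ 1.48.

1.48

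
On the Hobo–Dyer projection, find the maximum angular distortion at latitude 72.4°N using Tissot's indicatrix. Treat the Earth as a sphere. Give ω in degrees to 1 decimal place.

96.5°

The Hobo–Dyer projection is cylindrical equal-area with φ₀ = 37.5°. For cylindrical equal-area with standard parallel φ₀, h = cos φ / cos φ₀ and k = cos φ₀ / cos φ, so h·k = 1.
At 72.4°: h = 0.3811, k = 2.624; principal scales a = 2.624, b = 0.3811.
sin(ω/2) = (a − b)/(a + b) = 2.243/3.005 = 0.7463, so ω = 2 arcsin(0.7463) ≈ 96.5°.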